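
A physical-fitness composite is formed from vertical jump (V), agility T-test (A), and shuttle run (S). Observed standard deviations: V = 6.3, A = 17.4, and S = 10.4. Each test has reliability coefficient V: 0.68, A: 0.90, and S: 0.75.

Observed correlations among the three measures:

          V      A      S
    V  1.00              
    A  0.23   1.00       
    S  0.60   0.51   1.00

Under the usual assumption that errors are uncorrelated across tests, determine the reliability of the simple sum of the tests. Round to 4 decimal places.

0.9084

Var(V+A+S) = 6.3² + 17.4² + 10.4² + 2·[6.3·17.4·0.23 + 6.3·10.4·0.60 + 17.4·10.4·0.51] = 450.61 + 313.628 = 764.238.
Because errors are independent across components, Cov(Tᵢ,Tⱼ) = Cov(Xᵢ,Xⱼ); the off-diagonal part of the true-score variance is the same as above.
True-score variance = [6.3²·0.68 + 17.4²·0.90 + 10.4²·0.75] + 313.628 = 380.593 + 313.628 = 694.222.
Reliability = 694.222 / 764.238 = 0.9084.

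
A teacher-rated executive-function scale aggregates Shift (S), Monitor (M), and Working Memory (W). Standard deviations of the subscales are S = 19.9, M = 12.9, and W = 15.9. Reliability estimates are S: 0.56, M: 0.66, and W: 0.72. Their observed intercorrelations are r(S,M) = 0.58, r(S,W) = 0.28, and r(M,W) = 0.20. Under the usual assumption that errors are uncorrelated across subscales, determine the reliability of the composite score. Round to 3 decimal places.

Var(S+M+W) = 19.9² + 12.9² + 15.9² + 2·[19.9·12.9·0.58 + 19.9·15.9·0.28 + 12.9·15.9·0.20] = 815.23 + 557.017 = 1372.25.
Because errors are independent across components, Cov(Tᵢ,Tⱼ) = Cov(Xᵢ,Xⱼ); the off-diagonal part of the true-score variance is the same as above.
True-score variance = [19.9²·0.56 + 12.9²·0.66 + 15.9²·0.72] + 557.017 = 513.619 + 557.017 = 1070.64.
Reliability = 1070.64 / 1372.25 = 0.780.

0.780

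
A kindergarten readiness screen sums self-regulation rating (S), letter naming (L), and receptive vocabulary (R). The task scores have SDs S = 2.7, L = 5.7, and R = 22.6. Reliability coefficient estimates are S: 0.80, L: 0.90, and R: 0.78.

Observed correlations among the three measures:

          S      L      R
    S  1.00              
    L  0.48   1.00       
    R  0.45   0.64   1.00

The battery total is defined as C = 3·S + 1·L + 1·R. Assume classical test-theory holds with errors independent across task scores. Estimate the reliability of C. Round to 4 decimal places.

Var(C) = 3²·2.7² + 5.7² + 22.6² + 2·[3·2.7·5.7·0.48 + 3·2.7·22.6·0.45 + 5.7·22.6·0.64] = 608.86 + 373.967 = 982.827.
With uncorrelated errors the cross-covariances are all true-score covariance, so they carry over unchanged; only the diagonal terms shrink to ρᵢσᵢ².
True-score variance = [3²·2.7²·0.80 + 5.7²·0.90 + 22.6²·0.78] + 373.967 = 480.122 + 373.967 = 854.089.
Reliability = 854.089 / 982.827 = 0.8690.

0.8690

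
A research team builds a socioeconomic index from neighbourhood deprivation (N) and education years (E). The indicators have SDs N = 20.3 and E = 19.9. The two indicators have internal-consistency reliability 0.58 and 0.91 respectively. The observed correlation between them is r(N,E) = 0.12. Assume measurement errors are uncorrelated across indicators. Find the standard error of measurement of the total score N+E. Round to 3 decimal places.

14.447

Var(total) = 808.1 + 96.9528 = 905.053.
True-score variance = 599.381 + 96.9528 = 696.334, so reliability = 0.7694.
Error variance = 905.053 − 696.334 = 208.719; SEM = √208.719 = 14.447.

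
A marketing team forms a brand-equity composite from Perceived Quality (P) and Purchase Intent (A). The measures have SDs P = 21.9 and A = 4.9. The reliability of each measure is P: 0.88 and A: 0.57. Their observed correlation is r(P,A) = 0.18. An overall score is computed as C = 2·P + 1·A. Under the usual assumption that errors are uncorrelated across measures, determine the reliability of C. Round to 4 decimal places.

Var(C) = 2²·21.9² + 4.9² + 2·[2·21.9·4.9·0.18] = 1942.45 + 77.2632 = 2019.71.
Under uncorrelated errors the observed covariances equal the true-score covariances, so only the own-variance terms attenuate.
True-score variance = [2²·21.9²·0.88 + 4.9²·0.57] + 77.2632 = 1701.91 + 77.2632 = 1779.18.
Reliability = 1779.18 / 2019.71 = 0.8809.

0.8809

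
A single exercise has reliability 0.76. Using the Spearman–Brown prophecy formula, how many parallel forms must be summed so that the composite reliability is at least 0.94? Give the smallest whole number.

5

k ≥ ρ*(1−ρ₁)/(ρ₁(1−ρ*)) = 0.94·0.24 / (0.76·0.06) = 4.947.
Smallest integer k = 5.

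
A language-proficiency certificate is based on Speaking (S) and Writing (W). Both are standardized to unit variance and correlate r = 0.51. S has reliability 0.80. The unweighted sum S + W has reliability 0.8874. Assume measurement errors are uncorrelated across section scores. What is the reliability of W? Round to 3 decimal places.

0.860

Var(S+W) = 2 + 2·0.51 = 3.020.
True-score variance = ρ_S + ρ_W + 2·0.51, so 0.8874 = (0.80 + ρ_W + 1.02) / 3.020.
ρ_W = 0.8874·3.020 − 0.80 − 1.02 = 0.860.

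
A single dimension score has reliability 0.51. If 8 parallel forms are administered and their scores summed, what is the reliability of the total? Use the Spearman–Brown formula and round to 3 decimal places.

0.893

ρ_k = kρ / (1 + (k−1)ρ) = 8·0.51 / (1 + 7·0.51) = 4.080 / 4.570 = 0.893.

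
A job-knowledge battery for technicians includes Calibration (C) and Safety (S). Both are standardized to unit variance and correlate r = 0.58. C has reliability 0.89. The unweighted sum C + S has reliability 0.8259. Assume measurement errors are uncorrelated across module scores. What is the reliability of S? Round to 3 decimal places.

0.560

Var(C+S) = 2 + 2·0.58 = 3.160.
True-score variance = ρ_C + ρ_S + 2·0.58, so 0.8259 = (0.89 + ρ_S + 1.16) / 3.160.
ρ_S = 0.8259·3.160 − 0.89 − 1.16 = 0.560.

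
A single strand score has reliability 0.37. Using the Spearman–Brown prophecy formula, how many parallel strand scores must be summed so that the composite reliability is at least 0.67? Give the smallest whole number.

k ≥ ρ*(1−ρ₁)/(ρ₁(1−ρ*)) = 0.67·0.63 / (0.37·0.33) = 3.457.
Smallest integer k = 4.

4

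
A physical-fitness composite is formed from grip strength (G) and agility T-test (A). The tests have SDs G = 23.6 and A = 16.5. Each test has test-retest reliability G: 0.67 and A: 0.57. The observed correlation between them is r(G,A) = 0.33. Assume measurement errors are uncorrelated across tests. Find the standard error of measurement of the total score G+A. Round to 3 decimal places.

17.345

Var(total) = 829.21 + 257.004 = 1086.21.
True-score variance = 528.346 + 257.004 = 785.35, so reliability = 0.7230.
Error variance = 1086.21 − 785.35 = 300.864; SEM = √300.864 = 17.345.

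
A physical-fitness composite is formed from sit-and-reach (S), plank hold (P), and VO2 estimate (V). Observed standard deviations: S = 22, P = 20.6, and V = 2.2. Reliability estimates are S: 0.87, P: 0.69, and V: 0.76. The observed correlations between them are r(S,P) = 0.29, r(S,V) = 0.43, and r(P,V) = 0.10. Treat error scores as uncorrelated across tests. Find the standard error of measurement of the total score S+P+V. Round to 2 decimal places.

Var(total) = 913.2 + 313.544 = 1226.74.
True-score variance = 717.567 + 313.544 = 1031.11, so reliability = 0.8405.
Error variance = 1226.74 − 1031.11 = 195.633; SEM = √195.633 = 13.99.

13.99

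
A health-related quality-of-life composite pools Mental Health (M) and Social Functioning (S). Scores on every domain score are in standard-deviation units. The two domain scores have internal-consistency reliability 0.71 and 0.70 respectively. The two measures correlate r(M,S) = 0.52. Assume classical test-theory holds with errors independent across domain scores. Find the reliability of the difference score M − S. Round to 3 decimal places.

Var(M−S) = 1 + 1 − 2·0.52 = 2 − 1.04 = 0.96.
Under uncorrelated errors the observed covariances equal the true-score covariances, so only the own-variance terms attenuate.
True-score variance = [0.71 + 0.70] − 1.04 = 1.41 − 1.04 = 0.37.
Reliability = 0.37 / 0.96 = 0.385.

0.385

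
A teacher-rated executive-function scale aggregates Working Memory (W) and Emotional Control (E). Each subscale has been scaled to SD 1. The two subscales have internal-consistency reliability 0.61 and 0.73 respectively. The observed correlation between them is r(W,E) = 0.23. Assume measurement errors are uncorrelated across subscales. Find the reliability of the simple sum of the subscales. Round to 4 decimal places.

0.7317

Var(W+E) = 2 + 2·[0.23] = 2 + 0.46 = 2.46.
Under uncorrelated errors the observed covariances equal the true-score covariances, so only the own-variance terms attenuate.
True-score variance = [0.61 + 0.73] + 0.46 = 1.34 + 0.46 = 1.8.
Reliability = 1.8 / 2.46 = 0.7317.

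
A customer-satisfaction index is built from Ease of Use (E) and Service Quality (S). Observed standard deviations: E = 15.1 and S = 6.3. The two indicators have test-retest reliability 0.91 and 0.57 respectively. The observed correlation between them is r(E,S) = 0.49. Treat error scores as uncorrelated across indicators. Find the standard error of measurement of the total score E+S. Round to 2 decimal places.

6.13

Var(total) = 267.7 + 93.2274 = 360.927.
True-score variance = 230.112 + 93.2274 = 323.34, so reliability = 0.8959.
Error variance = 360.927 − 323.34 = 37.5876; SEM = √37.5876 = 6.13.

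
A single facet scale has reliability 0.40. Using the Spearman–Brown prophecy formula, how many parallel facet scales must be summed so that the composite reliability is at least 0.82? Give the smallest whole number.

7

k ≥ ρ*(1−ρ₁)/(ρ₁(1−ρ*)) = 0.82·0.60 / (0.40·0.18) = 6.833.
Smallest integer k = 7.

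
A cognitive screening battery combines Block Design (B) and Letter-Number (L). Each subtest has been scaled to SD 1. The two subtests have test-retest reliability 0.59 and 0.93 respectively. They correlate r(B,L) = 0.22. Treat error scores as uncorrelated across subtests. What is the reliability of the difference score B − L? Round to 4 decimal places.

0.6923

Var(B−L) = 1 + 1 − 2·0.22 = 2 − 0.44 = 1.56.
Under uncorrelated errors the observed covariances equal the true-score covariances, so only the own-variance terms attenuate.
True-score variance = [0.59 + 0.93] − 0.44 = 1.52 − 0.44 = 1.08.
Reliability = 1.08 / 1.56 = 0.6923.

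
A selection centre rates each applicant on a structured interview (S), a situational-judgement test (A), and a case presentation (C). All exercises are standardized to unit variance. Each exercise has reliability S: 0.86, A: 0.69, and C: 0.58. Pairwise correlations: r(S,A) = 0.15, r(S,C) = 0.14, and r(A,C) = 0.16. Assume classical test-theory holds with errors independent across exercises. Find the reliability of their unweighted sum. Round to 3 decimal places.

Var(S+A+C) = 3 + 2·[0.15 + 0.14 + 0.16] = 3 + 0.9 = 3.9.
Under uncorrelated errors the observed covariances equal the true-score covariances, so only the own-variance terms attenuate.
True-score variance = [0.86 + 0.69 + 0.58] + 0.9 = 2.13 + 0.9 = 3.03.
Reliability = 3.03 / 3.9 = 0.777.

0.777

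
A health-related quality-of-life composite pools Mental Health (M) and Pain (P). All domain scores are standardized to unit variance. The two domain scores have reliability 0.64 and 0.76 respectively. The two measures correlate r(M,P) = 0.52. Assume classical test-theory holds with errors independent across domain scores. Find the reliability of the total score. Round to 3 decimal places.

Var(M+P) = 2 + 2·[0.52] = 2 + 1.04 = 3.04.
With uncorrelated errors the cross-covariances are all true-score covariance, so they carry over unchanged; only the diagonal terms shrink to ρᵢσᵢ².
True-score variance = [0.64 + 0.76] + 1.04 = 1.4 + 1.04 = 2.44.
Reliability = 2.44 / 3.04 = 0.803.

0.803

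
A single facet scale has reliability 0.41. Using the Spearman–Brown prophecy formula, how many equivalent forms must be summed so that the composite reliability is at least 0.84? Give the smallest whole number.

8

k ≥ ρ*(1−ρ₁)/(ρ₁(1−ρ*)) = 0.84·0.59 / (0.41·0.16) = 7.555.
Smallest integer k = 8.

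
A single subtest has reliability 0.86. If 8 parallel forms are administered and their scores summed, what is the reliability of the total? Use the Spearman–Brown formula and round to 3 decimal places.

0.980

ρ_k = kρ / (1 + (k−1)ρ) = 8·0.86 / (1 + 7·0.86) = 6.880 / 7.020 = 0.980.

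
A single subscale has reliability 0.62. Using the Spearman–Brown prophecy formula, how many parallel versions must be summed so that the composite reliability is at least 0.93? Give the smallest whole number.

9

k ≥ ρ*(1−ρ₁)/(ρ₁(1−ρ*)) = 0.93·0.38 / (0.62·0.07) = 8.143.
Smallest integer k = 9.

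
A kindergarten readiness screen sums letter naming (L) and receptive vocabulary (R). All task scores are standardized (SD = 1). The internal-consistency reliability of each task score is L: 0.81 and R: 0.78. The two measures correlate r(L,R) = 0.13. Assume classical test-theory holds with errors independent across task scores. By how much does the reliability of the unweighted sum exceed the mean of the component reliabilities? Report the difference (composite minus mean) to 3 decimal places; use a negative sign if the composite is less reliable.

Var(sum) = 2 + 0.26 = 2.26; true-score variance = 1.59 + 0.26 = 1.85; composite reliability = 0.8186.
Mean component reliability = 0.7950.
Difference = 0.8186 − 0.7950 = 0.024.

0.024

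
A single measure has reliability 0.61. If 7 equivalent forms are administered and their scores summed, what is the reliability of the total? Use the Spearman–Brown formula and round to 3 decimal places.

0.916

ρ_k = kρ / (1 + (k−1)ρ) = 7·0.61 / (1 + 6·0.61) = 4.270 / 4.660 = 0.916.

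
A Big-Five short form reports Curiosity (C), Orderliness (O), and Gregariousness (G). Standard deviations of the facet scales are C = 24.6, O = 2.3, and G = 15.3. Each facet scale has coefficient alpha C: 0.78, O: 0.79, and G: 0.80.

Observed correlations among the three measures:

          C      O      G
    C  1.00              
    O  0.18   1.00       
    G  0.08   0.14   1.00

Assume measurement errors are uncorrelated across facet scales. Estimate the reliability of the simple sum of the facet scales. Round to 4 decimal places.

Var(C+O+G) = 24.6² + 2.3² + 15.3² + 2·[24.6·2.3·0.18 + 24.6·15.3·0.08 + 2.3·15.3·0.14] = 844.54 + 90.4428 = 934.983.
With uncorrelated errors the cross-covariances are all true-score covariance, so they carry over unchanged; only the diagonal terms shrink to ρᵢσᵢ².
True-score variance = [24.6²·0.78 + 2.3²·0.79 + 15.3²·0.80] + 90.4428 = 663.476 + 90.4428 = 753.919.
Reliability = 753.919 / 934.983 = 0.8063.

0.8063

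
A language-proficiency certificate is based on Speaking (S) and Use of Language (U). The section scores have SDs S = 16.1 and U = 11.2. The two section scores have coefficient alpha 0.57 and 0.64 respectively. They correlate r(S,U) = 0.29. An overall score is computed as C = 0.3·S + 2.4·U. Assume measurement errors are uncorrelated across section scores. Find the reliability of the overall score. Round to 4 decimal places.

0.6710

Var(C) = 0.3²·16.1² + 2.4²·11.2² + 2·[0.72·16.1·11.2·0.29] = 745.863 + 75.3016 = 821.165.
With uncorrelated errors the cross-covariances are all true-score covariance, so they carry over unchanged; only the diagonal terms shrink to ρᵢσᵢ².
True-score variance = [0.3²·16.1²·0.57 + 2.4²·11.2²·0.64] + 75.3016 = 475.719 + 75.3016 = 551.021.
Reliability = 551.021 / 821.165 = 0.6710.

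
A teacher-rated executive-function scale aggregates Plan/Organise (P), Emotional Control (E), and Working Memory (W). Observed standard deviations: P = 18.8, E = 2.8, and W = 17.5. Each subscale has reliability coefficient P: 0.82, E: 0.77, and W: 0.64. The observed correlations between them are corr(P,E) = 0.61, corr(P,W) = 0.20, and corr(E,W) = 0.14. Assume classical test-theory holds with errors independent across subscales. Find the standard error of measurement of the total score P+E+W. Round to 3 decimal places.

13.254

Var(total) = 667.53 + 209.541 = 877.071.
True-score variance = 491.858 + 209.541 = 701.398, so reliability = 0.7997.
Error variance = 877.071 − 701.398 = 175.672; SEM = √175.672 = 13.254.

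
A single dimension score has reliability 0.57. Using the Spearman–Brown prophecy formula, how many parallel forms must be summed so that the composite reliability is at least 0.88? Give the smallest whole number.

6

k ≥ ρ*(1−ρ₁)/(ρ₁(1−ρ*)) = 0.88·0.43 / (0.57·0.12) = 5.532.
Smallest integer k = 6.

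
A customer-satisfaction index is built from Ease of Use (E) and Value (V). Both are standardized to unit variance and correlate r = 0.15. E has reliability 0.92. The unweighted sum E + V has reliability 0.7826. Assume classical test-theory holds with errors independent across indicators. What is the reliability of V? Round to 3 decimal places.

Var(E+V) = 2 + 2·0.15 = 2.300.
True-score variance = ρ_E + ρ_V + 2·0.15, so 0.7826 = (0.92 + ρ_V + 0.30) / 2.300.
ρ_V = 0.7826·2.300 − 0.92 − 0.30 = 0.580.

0.580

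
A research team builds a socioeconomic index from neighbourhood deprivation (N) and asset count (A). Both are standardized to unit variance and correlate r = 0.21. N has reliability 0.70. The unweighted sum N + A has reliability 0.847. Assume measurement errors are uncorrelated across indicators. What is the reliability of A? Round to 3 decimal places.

Var(N+A) = 2 + 2·0.21 = 2.420.
True-score variance = ρ_N + ρ_A + 2·0.21, so 0.847 = (0.70 + ρ_A + 0.42) / 2.420.
ρ_A = 0.847·2.420 − 0.70 − 0.42 = 0.930.

0.930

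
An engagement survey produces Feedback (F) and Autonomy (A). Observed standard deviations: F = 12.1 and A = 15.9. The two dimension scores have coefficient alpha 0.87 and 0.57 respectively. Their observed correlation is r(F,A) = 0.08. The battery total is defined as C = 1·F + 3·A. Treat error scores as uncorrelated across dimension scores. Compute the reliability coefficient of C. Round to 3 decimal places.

Var(C) = 12.1² + 3²·15.9² + 2·[3·12.1·15.9·0.08] = 2421.7 + 92.3472 = 2514.05.
With uncorrelated errors the cross-covariances are all true-score covariance, so they carry over unchanged; only the diagonal terms shrink to ρᵢσᵢ².
True-score variance = [12.1²·0.87 + 3²·15.9²·0.57] + 92.3472 = 1424.29 + 92.3472 = 1516.64.
Reliability = 1516.64 / 2514.05 = 0.603.

0.603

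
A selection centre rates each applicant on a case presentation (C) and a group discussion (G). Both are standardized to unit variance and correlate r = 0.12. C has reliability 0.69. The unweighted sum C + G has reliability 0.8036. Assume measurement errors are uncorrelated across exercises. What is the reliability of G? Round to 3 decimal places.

0.870

Var(C+G) = 2 + 2·0.12 = 2.240.
True-score variance = ρ_C + ρ_G + 2·0.12, so 0.8036 = (0.69 + ρ_G + 0.24) / 2.240.
ρ_G = 0.8036·2.240 − 0.69 − 0.24 = 0.870.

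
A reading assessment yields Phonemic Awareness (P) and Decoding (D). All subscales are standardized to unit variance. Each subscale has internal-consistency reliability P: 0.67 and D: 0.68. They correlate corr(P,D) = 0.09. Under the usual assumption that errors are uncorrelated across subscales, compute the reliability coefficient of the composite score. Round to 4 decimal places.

0.7018

Var(P+D) = 2 + 2·[0.09] = 2 + 0.18 = 2.18.
Under uncorrelated errors the observed covariances equal the true-score covariances, so only the own-variance terms attenuate.
True-score variance = [0.67 + 0.68] + 0.18 = 1.35 + 0.18 = 1.53.
Reliability = 1.53 / 2.18 = 0.7018.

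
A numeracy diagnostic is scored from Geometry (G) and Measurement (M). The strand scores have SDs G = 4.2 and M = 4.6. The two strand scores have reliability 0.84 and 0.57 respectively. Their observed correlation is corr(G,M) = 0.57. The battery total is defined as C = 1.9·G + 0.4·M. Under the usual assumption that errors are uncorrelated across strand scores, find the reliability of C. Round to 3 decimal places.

0.861

Var(C) = 1.9²·4.2² + 0.4²·4.6² + 2·[0.76·4.2·4.6·0.57] = 67.066 + 16.7388 = 83.8048.
Because errors are independent across components, Cov(Tᵢ,Tⱼ) = Cov(Xᵢ,Xⱼ); the off-diagonal part of the true-score variance is the same as above.
True-score variance = [1.9²·4.2²·0.84 + 0.4²·4.6²·0.57] + 16.7388 = 55.4213 + 16.7388 = 72.1602.
Reliability = 72.1602 / 83.8048 = 0.861.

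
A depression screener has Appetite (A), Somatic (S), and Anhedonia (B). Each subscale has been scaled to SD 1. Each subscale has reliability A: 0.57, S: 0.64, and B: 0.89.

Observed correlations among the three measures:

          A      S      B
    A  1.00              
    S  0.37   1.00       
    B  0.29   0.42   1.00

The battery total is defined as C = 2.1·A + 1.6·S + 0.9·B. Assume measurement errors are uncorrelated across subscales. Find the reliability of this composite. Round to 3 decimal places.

0.769

Var(C) = 2.1² + 1.6² + 0.9² + 2·[3.36·0.37 + 1.89·0.29 + 1.44·0.42] = 7.78 + 4.7922 = 12.5722.
Under uncorrelated errors the observed covariances equal the true-score covariances, so only the own-variance terms attenuate.
True-score variance = [2.1²·0.57 + 1.6²·0.64 + 0.9²·0.89] + 4.7922 = 4.873 + 4.7922 = 9.6652.
Reliability = 9.6652 / 12.5722 = 0.769.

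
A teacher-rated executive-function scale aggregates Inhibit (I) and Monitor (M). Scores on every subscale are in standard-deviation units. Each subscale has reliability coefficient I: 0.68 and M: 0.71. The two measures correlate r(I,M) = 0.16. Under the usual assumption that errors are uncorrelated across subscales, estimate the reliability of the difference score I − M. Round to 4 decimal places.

0.6369

Var(I−M) = 1 + 1 − 2·0.16 = 2 − 0.32 = 1.68.
Because errors are independent across components, Cov(Tᵢ,Tⱼ) = Cov(Xᵢ,Xⱼ); the off-diagonal part of the true-score variance is the same as above.
True-score variance = [0.68 + 0.71] − 0.32 = 1.39 − 0.32 = 1.07.
Reliability = 1.07 / 1.68 = 0.6369.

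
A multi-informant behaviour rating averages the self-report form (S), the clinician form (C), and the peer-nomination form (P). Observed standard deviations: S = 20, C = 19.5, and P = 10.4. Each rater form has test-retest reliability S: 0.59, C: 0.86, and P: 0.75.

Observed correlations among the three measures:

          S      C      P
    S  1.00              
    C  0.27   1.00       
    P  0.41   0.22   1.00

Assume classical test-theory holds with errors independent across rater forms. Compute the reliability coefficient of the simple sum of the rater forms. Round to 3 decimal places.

0.820

Var(S+C+P) = 20² + 19.5² + 10.4² + 2·[20·19.5·0.27 + 20·10.4·0.41 + 19.5·10.4·0.22] = 888.41 + 470.392 = 1358.8.
Because errors are independent across components, Cov(Tᵢ,Tⱼ) = Cov(Xᵢ,Xⱼ); the off-diagonal part of the true-score variance is the same as above.
True-score variance = [20²·0.59 + 19.5²·0.86 + 10.4²·0.75] + 470.392 = 644.135 + 470.392 = 1114.53.
Reliability = 1114.53 / 1358.8 = 0.820.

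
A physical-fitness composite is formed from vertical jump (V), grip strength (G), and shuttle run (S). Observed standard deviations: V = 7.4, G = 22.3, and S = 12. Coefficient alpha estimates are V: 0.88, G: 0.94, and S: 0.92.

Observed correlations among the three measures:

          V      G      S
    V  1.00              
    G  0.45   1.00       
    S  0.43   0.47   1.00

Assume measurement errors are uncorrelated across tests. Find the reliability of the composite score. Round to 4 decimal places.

Var(V+G+S) = 7.4² + 22.3² + 12² + 2·[7.4·22.3·0.45 + 7.4·12·0.43 + 22.3·12·0.47] = 696.05 + 476.43 = 1172.48.
With uncorrelated errors the cross-covariances are all true-score covariance, so they carry over unchanged; only the diagonal terms shrink to ρᵢσᵢ².
True-score variance = [7.4²·0.88 + 22.3²·0.94 + 12²·0.92] + 476.43 = 648.121 + 476.43 = 1124.55.
Reliability = 1124.55 / 1172.48 = 0.9591.

0.9591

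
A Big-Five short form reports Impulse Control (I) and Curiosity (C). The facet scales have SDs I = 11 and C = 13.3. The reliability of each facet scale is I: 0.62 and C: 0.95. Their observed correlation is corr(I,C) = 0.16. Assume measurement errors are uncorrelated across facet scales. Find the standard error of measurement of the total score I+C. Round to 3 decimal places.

7.404

Var(total) = 297.89 + 46.816 = 344.706.
True-score variance = 243.065 + 46.816 = 289.881, so reliability = 0.8410.
Error variance = 344.706 − 289.881 = 54.8245; SEM = √54.8245 = 7.404.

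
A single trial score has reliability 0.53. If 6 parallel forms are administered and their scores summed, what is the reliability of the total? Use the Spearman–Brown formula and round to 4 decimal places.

ρ_k = kρ / (1 + (k−1)ρ) = 6·0.53 / (1 + 5·0.53) = 3.180 / 3.650 = 0.8712.

0.8712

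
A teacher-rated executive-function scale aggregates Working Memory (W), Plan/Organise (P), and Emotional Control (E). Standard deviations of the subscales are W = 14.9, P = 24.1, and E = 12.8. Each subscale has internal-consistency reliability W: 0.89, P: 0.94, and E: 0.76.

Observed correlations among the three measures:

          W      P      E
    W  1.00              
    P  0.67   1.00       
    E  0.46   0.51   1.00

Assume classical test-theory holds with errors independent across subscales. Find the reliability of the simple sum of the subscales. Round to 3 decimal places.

0.949

Var(W+P+E) = 14.9² + 24.1² + 12.8² + 2·[14.9·24.1·0.67 + 14.9·12.8·0.46 + 24.1·12.8·0.51] = 966.66 + 971.293 = 1937.95.
Under uncorrelated errors the observed covariances equal the true-score covariances, so only the own-variance terms attenuate.
True-score variance = [14.9²·0.89 + 24.1²·0.94 + 12.8²·0.76] + 971.293 = 868.069 + 971.293 = 1839.36.
Reliability = 1839.36 / 1937.95 = 0.949.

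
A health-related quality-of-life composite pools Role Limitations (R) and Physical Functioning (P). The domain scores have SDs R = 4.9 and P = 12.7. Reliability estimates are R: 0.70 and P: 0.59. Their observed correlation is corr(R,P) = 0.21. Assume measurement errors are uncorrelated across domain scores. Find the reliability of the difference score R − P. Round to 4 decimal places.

0.5393

Var(R−P) = 4.9² + 12.7² − 2·4.9·12.7·0.21 = 185.3 − 26.1366 = 159.163.
Because errors are independent across components, Cov(Tᵢ,Tⱼ) = Cov(Xᵢ,Xⱼ); the off-diagonal part of the true-score variance is the same as above.
True-score variance = [4.9²·0.70 + 12.7²·0.59] − 26.1366 = 111.968 − 26.1366 = 85.8315.
Reliability = 85.8315 / 159.163 = 0.5393.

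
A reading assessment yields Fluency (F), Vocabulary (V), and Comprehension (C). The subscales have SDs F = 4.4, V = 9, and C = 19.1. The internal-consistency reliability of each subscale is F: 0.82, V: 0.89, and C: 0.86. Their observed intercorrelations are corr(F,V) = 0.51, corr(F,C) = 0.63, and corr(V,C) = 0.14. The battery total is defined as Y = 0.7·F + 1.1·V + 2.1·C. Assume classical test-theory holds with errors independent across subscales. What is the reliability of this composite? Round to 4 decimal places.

0.8820

Var(Y) = 0.7²·4.4² + 1.1²·9² + 2.1²·19.1² + 2·[0.77·4.4·9·0.51 + 1.47·4.4·19.1·0.63 + 2.31·9·19.1·0.14] = 1716.31 + 297.946 = 2014.25.
Because errors are independent across components, Cov(Tᵢ,Tⱼ) = Cov(Xᵢ,Xⱼ); the off-diagonal part of the true-score variance is the same as above.
True-score variance = [0.7²·4.4²·0.82 + 1.1²·9²·0.89 + 2.1²·19.1²·0.86] + 297.946 = 1478.59 + 297.946 = 1776.53.
Reliability = 1776.53 / 2014.25 = 0.8820.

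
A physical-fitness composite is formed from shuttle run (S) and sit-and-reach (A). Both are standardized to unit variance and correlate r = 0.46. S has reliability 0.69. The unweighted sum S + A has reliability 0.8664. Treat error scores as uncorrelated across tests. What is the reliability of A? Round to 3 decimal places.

Var(S+A) = 2 + 2·0.46 = 2.920.
True-score variance = ρ_S + ρ_A + 2·0.46, so 0.8664 = (0.69 + ρ_A + 0.92) / 2.920.
ρ_A = 0.8664·2.920 − 0.69 − 0.92 = 0.920.

0.920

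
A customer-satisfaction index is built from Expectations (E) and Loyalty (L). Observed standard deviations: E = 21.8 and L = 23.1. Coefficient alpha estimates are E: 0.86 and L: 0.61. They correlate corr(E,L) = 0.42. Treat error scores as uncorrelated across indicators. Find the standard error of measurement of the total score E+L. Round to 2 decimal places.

16.57

Var(total) = 1008.85 + 423.007 = 1431.86.
True-score variance = 734.208 + 423.007 = 1157.22, so reliability = 0.8082.
Error variance = 1431.86 − 1157.22 = 274.641; SEM = √274.641 = 16.57.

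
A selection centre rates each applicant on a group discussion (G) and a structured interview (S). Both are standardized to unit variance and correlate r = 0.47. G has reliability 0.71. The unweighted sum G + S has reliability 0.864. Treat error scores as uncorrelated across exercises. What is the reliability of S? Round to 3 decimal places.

0.890

Var(G+S) = 2 + 2·0.47 = 2.940.
True-score variance = ρ_G + ρ_S + 2·0.47, so 0.864 = (0.71 + ρ_S + 0.94) / 2.940.
ρ_S = 0.864·2.940 − 0.71 − 0.94 = 0.890.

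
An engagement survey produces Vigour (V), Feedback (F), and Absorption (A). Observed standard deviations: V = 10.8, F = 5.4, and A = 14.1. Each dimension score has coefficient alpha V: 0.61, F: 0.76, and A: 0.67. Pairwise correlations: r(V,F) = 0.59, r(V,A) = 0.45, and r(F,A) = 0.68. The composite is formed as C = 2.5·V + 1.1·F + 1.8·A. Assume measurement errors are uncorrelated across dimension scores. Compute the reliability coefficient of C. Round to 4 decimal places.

Var(C) = 2.5²·10.8² + 1.1²·5.4² + 1.8²·14.1² + 2·[2.75·10.8·5.4·0.59 + 4.5·10.8·14.1·0.45 + 1.98·5.4·14.1·0.68] = 1408.43 + 1011.01 = 2419.44.
Under uncorrelated errors the observed covariances equal the true-score covariances, so only the own-variance terms attenuate.
True-score variance = [2.5²·10.8²·0.61 + 1.1²·5.4²·0.76 + 1.8²·14.1²·0.67] + 1011.01 = 903.082 + 1011.01 = 1914.09.
Reliability = 1914.09 / 2419.44 = 0.7911.

0.7911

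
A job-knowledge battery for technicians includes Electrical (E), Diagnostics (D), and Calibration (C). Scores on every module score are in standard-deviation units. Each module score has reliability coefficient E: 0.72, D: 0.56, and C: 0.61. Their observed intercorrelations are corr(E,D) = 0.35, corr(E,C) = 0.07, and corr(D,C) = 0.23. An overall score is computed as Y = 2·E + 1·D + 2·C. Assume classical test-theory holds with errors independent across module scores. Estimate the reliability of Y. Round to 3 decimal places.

0.737

Var(Y) = 2² + 1 + 2² + 2·[2·0.35 + 4·0.07 + 2·0.23] = 9 + 2.88 = 11.88.
Under uncorrelated errors the observed covariances equal the true-score covariances, so only the own-variance terms attenuate.
True-score variance = [2²·0.72 + 0.56 + 2²·0.61] + 2.88 = 5.88 + 2.88 = 8.76.
Reliability = 8.76 / 11.88 = 0.737.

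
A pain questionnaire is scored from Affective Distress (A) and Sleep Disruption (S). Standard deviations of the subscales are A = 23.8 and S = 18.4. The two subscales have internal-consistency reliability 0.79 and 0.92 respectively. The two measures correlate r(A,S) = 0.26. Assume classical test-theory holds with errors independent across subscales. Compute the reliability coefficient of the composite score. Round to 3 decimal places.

Var(A+S) = 23.8² + 18.4² + 2·[23.8·18.4·0.26] = 905 + 227.718 = 1132.72.
With uncorrelated errors the cross-covariances are all true-score covariance, so they carry over unchanged; only the diagonal terms shrink to ρᵢσᵢ².
True-score variance = [23.8²·0.79 + 18.4²·0.92] + 227.718 = 758.963 + 227.718 = 986.681.
Reliability = 986.681 / 1132.72 = 0.871.

0.871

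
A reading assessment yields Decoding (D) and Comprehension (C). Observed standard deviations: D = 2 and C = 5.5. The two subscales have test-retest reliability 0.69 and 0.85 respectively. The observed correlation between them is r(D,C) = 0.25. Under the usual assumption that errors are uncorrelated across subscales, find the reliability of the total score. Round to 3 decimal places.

0.855

Var(D+C) = 2² + 5.5² + 2·[2·5.5·0.25] = 34.25 + 5.5 = 39.75.
Under uncorrelated errors the observed covariances equal the true-score covariances, so only the own-variance terms attenuate.
True-score variance = [2²·0.69 + 5.5²·0.85] + 5.5 = 28.4725 + 5.5 = 33.9725.
Reliability = 33.9725 / 39.75 = 0.855.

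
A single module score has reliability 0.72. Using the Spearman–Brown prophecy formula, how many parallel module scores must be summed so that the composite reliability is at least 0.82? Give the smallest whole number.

2

k ≥ ρ*(1−ρ₁)/(ρ₁(1−ρ*)) = 0.82·0.28 / (0.72·0.18) = 1.772.
Smallest integer k = 2.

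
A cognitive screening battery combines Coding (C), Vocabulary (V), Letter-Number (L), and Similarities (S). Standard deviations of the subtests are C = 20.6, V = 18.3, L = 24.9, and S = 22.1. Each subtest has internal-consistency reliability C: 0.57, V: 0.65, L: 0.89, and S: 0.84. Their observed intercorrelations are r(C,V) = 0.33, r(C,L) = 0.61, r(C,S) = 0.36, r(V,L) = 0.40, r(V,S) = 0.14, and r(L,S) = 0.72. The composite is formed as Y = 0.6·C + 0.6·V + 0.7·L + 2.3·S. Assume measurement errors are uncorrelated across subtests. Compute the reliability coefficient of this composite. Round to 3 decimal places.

0.900

Var(Y) = 0.6²·20.6² + 0.6²·18.3² + 0.7²·24.9² + 2.3²·22.1² + 2·[0.36·20.6·18.3·0.33 + 0.42·20.6·24.9·0.61 + 1.38·20.6·22.1·0.36 + 0.42·18.3·24.9·0.40 + 1.38·18.3·22.1·0.14 + 1.61·24.9·22.1·0.72] = 3160.82 + 2389.92 = 5550.74.
With uncorrelated errors the cross-covariances are all true-score covariance, so they carry over unchanged; only the diagonal terms shrink to ρᵢσᵢ².
True-score variance = [0.6²·20.6²·0.57 + 0.6²·18.3²·0.65 + 0.7²·24.9²·0.89 + 2.3²·22.1²·0.84] + 2389.92 = 2606.13 + 2389.92 = 4996.04.
Reliability = 4996.04 / 5550.74 = 0.900.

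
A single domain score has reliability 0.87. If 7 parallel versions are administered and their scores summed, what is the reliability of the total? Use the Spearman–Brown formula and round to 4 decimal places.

0.9791

ρ_k = kρ / (1 + (k−1)ρ) = 7·0.87 / (1 + 6·0.87) = 6.090 / 6.220 = 0.9791.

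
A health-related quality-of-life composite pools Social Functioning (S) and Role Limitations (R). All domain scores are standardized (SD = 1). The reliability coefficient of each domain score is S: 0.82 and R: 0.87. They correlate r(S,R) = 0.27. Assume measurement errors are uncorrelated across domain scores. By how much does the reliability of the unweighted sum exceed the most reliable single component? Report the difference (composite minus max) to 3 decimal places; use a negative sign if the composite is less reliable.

Var(sum) = 2 + 0.54 = 2.54; true-score variance = 1.69 + 0.54 = 2.23; composite reliability = 0.8780.
Max component reliability = 0.8700.
Difference = 0.8780 − 0.8700 = 0.008.

0.008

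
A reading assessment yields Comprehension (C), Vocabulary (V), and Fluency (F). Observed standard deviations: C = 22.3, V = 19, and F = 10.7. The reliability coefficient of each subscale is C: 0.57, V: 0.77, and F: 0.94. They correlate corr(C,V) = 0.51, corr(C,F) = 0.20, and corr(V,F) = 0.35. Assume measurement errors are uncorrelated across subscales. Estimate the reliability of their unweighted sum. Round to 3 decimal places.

0.815

Var(C+V+F) = 22.3² + 19² + 10.7² + 2·[22.3·19·0.51 + 22.3·10.7·0.20 + 19·10.7·0.35] = 972.78 + 669.928 = 1642.71.
With uncorrelated errors the cross-covariances are all true-score covariance, so they carry over unchanged; only the diagonal terms shrink to ρᵢσᵢ².
True-score variance = [22.3²·0.57 + 19²·0.77 + 10.7²·0.94] + 669.928 = 669.046 + 669.928 = 1338.97.
Reliability = 1338.97 / 1642.71 = 0.815.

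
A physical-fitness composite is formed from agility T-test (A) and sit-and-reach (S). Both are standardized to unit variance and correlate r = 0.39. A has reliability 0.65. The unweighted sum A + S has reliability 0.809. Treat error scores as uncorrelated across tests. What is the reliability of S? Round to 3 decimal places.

Var(A+S) = 2 + 2·0.39 = 2.780.
True-score variance = ρ_A + ρ_S + 2·0.39, so 0.809 = (0.65 + ρ_S + 0.78) / 2.780.
ρ_S = 0.809·2.780 − 0.65 − 0.78 = 0.819.

0.819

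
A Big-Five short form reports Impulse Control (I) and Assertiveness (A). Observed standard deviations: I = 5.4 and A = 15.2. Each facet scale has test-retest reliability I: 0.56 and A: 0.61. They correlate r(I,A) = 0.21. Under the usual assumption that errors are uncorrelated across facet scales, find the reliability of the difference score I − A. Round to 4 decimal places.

Var(I−A) = 5.4² + 15.2² − 2·5.4·15.2·0.21 = 260.2 − 34.4736 = 225.726.
With uncorrelated errors the cross-covariances are all true-score covariance, so they carry over unchanged; only the diagonal terms shrink to ρᵢσᵢ².
True-score variance = [5.4²·0.56 + 15.2²·0.61] − 34.4736 = 157.264 − 34.4736 = 122.79.
Reliability = 122.79 / 225.726 = 0.5440.

0.5440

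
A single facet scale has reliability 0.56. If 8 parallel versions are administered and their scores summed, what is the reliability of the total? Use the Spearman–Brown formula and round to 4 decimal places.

0.9106

ρ_k = kρ / (1 + (k−1)ρ) = 8·0.56 / (1 + 7·0.56) = 4.480 / 4.920 = 0.9106.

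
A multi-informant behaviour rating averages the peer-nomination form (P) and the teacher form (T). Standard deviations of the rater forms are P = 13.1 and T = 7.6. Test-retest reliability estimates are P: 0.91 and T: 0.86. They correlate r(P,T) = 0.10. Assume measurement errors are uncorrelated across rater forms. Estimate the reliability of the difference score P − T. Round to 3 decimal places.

Var(P−T) = 13.1² + 7.6² − 2·13.1·7.6·0.10 = 229.37 − 19.912 = 209.458.
Because errors are independent across components, Cov(Tᵢ,Tⱼ) = Cov(Xᵢ,Xⱼ); the off-diagonal part of the true-score variance is the same as above.
True-score variance = [13.1²·0.91 + 7.6²·0.86] − 19.912 = 205.839 − 19.912 = 185.927.
Reliability = 185.927 / 209.458 = 0.888.

0.888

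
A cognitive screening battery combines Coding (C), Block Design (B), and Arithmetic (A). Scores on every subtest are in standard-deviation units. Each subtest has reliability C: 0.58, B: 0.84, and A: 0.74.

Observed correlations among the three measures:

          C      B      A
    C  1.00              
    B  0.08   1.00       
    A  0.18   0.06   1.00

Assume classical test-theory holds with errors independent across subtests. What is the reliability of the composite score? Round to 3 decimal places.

Var(C+B+A) = 3 + 2·[0.08 + 0.18 + 0.06] = 3 + 0.64 = 3.64.
With uncorrelated errors the cross-covariances are all true-score covariance, so they carry over unchanged; only the diagonal terms shrink to ρᵢσᵢ².
True-score variance = [0.58 + 0.84 + 0.74] + 0.64 = 2.16 + 0.64 = 2.8.
Reliability = 2.8 / 3.64 = 0.769.

0.769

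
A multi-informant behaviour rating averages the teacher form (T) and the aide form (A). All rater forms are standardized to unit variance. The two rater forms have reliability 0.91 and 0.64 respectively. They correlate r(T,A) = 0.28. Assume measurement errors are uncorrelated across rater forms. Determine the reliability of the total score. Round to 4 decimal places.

0.8242

Var(T+A) = 2 + 2·[0.28] = 2 + 0.56 = 2.56.
With uncorrelated errors the cross-covariances are all true-score covariance, so they carry over unchanged; only the diagonal terms shrink to ρᵢσᵢ².
True-score variance = [0.91 + 0.64] + 0.56 = 1.55 + 0.56 = 2.11.
Reliability = 2.11 / 2.56 = 0.8242.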